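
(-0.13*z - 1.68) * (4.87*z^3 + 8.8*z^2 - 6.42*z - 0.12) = -0.6331*z^4 - 9.3256*z^3 - 13.9494*z^2 + 10.8012*z + 0.2016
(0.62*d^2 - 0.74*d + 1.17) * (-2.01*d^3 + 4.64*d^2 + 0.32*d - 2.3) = -1.2462*d^5 + 4.3642*d^4 - 5.5869*d^3 + 3.766*d^2 + 2.0764*d - 2.691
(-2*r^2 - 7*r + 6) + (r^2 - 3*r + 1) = -r^2 - 10*r + 7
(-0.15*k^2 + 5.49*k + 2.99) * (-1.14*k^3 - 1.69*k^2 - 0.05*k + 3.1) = 0.171*k^5 - 6.0051*k^4 - 12.6792*k^3 - 5.7926*k^2 + 16.8695*k + 9.269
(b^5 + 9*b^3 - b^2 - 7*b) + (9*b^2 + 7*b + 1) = b^5 + 9*b^3 + 8*b^2 + 1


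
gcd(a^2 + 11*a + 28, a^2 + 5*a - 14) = a + 7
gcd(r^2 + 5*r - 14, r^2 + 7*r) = r + 7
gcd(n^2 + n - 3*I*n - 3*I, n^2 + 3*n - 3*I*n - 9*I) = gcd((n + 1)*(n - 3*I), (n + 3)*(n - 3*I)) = n - 3*I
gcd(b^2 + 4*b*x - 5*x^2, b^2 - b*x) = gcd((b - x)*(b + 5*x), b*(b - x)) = -b + x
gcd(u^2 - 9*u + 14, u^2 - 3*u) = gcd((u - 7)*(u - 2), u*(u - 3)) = 1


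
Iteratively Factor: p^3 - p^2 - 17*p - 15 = (p - 5)*(p^2 + 4*p + 3) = (p - 5)*(p + 3)*(p + 1)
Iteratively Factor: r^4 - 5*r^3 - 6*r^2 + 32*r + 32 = (r - 4)*(r^3 - r^2 - 10*r - 8) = (r - 4)^2*(r^2 + 3*r + 2) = (r - 4)^2*(r + 1)*(r + 2)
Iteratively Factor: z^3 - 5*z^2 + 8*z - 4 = (z - 2)*(z^2 - 3*z + 2) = (z - 2)^2*(z - 1)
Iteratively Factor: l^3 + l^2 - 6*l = (l + 3)*(l^2 - 2*l) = (l - 2)*(l + 3)*(l)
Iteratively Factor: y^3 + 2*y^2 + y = (y + 1)*(y^2 + y) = y*(y + 1)*(y + 1)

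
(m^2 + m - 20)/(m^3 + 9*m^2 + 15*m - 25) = (m - 4)/(m^2 + 4*m - 5)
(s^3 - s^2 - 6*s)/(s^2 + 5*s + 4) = s*(s^2 - s - 6)/(s^2 + 5*s + 4)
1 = 1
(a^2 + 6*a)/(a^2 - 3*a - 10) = a*(a + 6)/(a^2 - 3*a - 10)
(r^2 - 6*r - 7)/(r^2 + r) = (r - 7)/r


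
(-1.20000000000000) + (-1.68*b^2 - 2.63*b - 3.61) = -1.68*b^2 - 2.63*b - 4.81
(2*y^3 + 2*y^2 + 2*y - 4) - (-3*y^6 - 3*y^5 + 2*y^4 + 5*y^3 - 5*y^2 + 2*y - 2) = 3*y^6 + 3*y^5 - 2*y^4 - 3*y^3 + 7*y^2 - 2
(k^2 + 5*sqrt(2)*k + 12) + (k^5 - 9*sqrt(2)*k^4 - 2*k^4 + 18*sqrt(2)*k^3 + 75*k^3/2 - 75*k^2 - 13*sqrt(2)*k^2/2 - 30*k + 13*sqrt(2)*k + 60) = k^5 - 9*sqrt(2)*k^4 - 2*k^4 + 18*sqrt(2)*k^3 + 75*k^3/2 - 74*k^2 - 13*sqrt(2)*k^2/2 - 30*k + 18*sqrt(2)*k + 72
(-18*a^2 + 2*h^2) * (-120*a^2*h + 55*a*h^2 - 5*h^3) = 2160*a^4*h - 990*a^3*h^2 - 150*a^2*h^3 + 110*a*h^4 - 10*h^5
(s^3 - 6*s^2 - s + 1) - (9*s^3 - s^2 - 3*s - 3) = -8*s^3 - 5*s^2 + 2*s + 4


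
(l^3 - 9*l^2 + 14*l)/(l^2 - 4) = l*(l - 7)/(l + 2)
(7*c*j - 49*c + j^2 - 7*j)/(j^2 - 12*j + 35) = (7*c + j)/(j - 5)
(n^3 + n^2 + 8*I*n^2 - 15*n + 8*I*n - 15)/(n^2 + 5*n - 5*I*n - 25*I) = (n^3 + n^2*(1 + 8*I) + n*(-15 + 8*I) - 15)/(n^2 + 5*n*(1 - I) - 25*I)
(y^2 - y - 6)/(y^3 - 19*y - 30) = (y - 3)/(y^2 - 2*y - 15)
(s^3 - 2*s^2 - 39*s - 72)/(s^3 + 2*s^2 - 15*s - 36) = (s - 8)/(s - 4)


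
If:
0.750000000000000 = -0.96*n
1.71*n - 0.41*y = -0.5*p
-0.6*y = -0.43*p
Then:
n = -0.78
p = 6.48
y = 4.64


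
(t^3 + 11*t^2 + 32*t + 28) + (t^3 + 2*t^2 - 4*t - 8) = 2*t^3 + 13*t^2 + 28*t + 20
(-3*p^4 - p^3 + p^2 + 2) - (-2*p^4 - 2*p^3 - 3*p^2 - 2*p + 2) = -p^4 + p^3 + 4*p^2 + 2*p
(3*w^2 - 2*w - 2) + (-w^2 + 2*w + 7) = 2*w^2 + 5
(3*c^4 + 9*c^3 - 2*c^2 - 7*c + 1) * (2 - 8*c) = -24*c^5 - 66*c^4 + 34*c^3 + 52*c^2 - 22*c + 2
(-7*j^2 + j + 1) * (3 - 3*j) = 21*j^3 - 24*j^2 + 3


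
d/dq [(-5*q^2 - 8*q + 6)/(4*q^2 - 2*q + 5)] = 14*(3*q^2 - 7*q - 2)/(16*q^4 - 16*q^3 + 44*q^2 - 20*q + 25)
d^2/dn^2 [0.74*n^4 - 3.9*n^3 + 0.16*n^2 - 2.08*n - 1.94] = 8.88*n^2 - 23.4*n + 0.32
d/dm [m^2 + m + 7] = 2*m + 1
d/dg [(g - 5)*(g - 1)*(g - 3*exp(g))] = -3*g^2*exp(g) + 3*g^2 + 12*g*exp(g) - 12*g + 3*exp(g) + 5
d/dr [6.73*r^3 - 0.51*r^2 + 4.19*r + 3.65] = 20.19*r^2 - 1.02*r + 4.19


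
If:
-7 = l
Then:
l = -7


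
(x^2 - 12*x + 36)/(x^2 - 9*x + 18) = (x - 6)/(x - 3)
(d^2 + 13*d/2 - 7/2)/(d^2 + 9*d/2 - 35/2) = (2*d - 1)/(2*d - 5)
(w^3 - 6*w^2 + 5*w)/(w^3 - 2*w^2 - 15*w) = (w - 1)/(w + 3)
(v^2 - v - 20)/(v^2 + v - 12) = (v - 5)/(v - 3)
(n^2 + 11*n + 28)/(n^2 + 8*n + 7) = (n + 4)/(n + 1)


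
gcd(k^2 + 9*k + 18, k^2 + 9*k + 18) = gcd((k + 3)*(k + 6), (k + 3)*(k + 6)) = k^2 + 9*k + 18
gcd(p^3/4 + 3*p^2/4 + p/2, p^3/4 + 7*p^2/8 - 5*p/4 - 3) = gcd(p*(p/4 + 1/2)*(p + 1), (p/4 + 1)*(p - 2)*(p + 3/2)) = 1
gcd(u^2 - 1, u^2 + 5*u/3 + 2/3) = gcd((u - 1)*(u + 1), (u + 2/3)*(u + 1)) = u + 1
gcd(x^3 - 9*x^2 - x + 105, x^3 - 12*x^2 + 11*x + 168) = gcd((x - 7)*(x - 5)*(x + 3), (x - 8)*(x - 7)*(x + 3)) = x^2 - 4*x - 21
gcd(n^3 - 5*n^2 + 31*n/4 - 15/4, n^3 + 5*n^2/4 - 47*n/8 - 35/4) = n - 5/2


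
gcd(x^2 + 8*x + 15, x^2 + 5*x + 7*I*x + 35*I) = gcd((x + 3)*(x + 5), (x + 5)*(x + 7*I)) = x + 5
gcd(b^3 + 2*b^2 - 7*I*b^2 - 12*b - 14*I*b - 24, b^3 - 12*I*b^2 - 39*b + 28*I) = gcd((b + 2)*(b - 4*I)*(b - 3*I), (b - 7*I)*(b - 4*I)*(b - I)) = b - 4*I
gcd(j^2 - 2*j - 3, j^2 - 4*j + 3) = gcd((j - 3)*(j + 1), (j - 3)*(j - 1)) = j - 3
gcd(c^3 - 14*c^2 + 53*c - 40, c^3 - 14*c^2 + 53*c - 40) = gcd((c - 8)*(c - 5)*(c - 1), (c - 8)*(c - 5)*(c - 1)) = c^3 - 14*c^2 + 53*c - 40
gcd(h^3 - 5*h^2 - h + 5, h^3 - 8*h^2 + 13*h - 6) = h - 1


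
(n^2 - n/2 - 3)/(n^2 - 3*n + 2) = (n + 3/2)/(n - 1)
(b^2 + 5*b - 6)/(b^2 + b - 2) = (b + 6)/(b + 2)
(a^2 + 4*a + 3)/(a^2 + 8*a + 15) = (a + 1)/(a + 5)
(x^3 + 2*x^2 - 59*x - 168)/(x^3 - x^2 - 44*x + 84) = (x^2 - 5*x - 24)/(x^2 - 8*x + 12)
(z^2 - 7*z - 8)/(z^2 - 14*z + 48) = (z + 1)/(z - 6)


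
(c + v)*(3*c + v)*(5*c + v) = 15*c^3 + 23*c^2*v + 9*c*v^2 + v^3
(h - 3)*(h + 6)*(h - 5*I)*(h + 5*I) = h^4 + 3*h^3 + 7*h^2 + 75*h - 450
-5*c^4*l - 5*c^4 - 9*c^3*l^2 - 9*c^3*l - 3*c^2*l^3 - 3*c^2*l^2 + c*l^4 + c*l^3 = (-5*c + l)*(c + l)^2*(c*l + c)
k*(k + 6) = k^2 + 6*k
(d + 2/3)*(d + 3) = d^2 + 11*d/3 + 2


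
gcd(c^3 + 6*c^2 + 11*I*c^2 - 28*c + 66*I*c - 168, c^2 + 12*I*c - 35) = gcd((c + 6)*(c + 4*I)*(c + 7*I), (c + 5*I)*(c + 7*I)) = c + 7*I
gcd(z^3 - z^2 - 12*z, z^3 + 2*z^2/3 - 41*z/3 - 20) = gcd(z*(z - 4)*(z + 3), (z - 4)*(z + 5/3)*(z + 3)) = z^2 - z - 12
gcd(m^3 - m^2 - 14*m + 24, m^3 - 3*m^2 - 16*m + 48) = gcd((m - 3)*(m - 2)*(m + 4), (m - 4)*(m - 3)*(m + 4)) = m^2 + m - 12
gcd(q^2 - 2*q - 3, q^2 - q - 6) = q - 3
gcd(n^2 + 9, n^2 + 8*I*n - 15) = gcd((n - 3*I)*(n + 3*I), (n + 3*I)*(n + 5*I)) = n + 3*I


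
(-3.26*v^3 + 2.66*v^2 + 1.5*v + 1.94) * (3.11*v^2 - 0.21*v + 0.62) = -10.1386*v^5 + 8.9572*v^4 + 2.0852*v^3 + 7.3676*v^2 + 0.5226*v + 1.2028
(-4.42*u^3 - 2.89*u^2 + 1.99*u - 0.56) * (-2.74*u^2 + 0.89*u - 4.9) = 12.1108*u^5 + 3.9848*u^4 + 13.6333*u^3 + 17.4665*u^2 - 10.2494*u + 2.744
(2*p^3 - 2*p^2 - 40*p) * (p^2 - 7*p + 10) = 2*p^5 - 16*p^4 - 6*p^3 + 260*p^2 - 400*p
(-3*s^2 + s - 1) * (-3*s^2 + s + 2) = 9*s^4 - 6*s^3 - 2*s^2 + s - 2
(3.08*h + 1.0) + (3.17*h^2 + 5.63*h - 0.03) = 3.17*h^2 + 8.71*h + 0.97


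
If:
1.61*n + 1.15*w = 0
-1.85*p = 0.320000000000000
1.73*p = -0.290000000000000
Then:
No Solution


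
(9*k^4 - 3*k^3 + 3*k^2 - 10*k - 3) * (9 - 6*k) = -54*k^5 + 99*k^4 - 45*k^3 + 87*k^2 - 72*k - 27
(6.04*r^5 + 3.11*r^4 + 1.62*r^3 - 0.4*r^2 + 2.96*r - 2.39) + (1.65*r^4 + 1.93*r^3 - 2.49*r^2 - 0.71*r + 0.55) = 6.04*r^5 + 4.76*r^4 + 3.55*r^3 - 2.89*r^2 + 2.25*r - 1.84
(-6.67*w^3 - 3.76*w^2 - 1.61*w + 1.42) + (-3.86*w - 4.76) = -6.67*w^3 - 3.76*w^2 - 5.47*w - 3.34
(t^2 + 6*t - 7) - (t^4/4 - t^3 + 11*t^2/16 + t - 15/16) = -t^4/4 + t^3 + 5*t^2/16 + 5*t - 97/16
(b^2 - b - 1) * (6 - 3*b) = -3*b^3 + 9*b^2 - 3*b - 6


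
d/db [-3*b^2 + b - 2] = 1 - 6*b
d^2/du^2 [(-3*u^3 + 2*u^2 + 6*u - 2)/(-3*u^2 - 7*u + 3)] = 2*(162*u^3 - 189*u^2 + 45*u - 28)/(27*u^6 + 189*u^5 + 360*u^4 - 35*u^3 - 360*u^2 + 189*u - 27)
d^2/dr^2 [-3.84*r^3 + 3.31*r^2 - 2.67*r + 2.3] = 6.62 - 23.04*r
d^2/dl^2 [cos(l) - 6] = -cos(l)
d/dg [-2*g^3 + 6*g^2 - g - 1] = -6*g^2 + 12*g - 1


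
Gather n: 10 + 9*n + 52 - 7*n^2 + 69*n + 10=-7*n^2 + 78*n + 72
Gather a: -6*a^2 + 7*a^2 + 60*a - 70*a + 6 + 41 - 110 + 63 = a^2 - 10*a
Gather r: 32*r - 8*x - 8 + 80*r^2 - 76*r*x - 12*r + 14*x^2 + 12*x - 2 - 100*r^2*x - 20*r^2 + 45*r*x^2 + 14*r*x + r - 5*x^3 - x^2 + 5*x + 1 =r^2*(60 - 100*x) + r*(45*x^2 - 62*x + 21) - 5*x^3 + 13*x^2 + 9*x - 9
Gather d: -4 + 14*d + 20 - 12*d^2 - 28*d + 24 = -12*d^2 - 14*d + 40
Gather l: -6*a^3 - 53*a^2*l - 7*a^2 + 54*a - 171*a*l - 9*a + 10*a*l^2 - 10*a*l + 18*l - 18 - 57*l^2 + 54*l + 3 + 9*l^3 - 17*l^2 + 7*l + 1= -6*a^3 - 7*a^2 + 45*a + 9*l^3 + l^2*(10*a - 74) + l*(-53*a^2 - 181*a + 79) - 14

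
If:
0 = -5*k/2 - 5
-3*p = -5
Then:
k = -2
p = 5/3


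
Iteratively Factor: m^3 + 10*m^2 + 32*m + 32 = (m + 4)*(m^2 + 6*m + 8) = (m + 2)*(m + 4)*(m + 4)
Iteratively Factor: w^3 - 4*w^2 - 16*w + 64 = (w - 4)*(w^2 - 16) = (w - 4)^2*(w + 4)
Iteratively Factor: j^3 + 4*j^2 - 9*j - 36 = (j + 4)*(j^2 - 9) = (j - 3)*(j + 4)*(j + 3)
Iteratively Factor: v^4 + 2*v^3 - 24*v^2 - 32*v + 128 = (v + 4)*(v^3 - 2*v^2 - 16*v + 32) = (v - 2)*(v + 4)*(v^2 - 16) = (v - 2)*(v + 4)^2*(v - 4)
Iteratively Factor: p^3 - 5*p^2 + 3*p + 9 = (p - 3)*(p^2 - 2*p - 3) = (p - 3)^2*(p + 1)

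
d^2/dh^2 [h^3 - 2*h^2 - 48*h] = 6*h - 4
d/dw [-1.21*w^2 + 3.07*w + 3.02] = 3.07 - 2.42*w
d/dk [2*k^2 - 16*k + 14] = 4*k - 16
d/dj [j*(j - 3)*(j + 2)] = 3*j^2 - 2*j - 6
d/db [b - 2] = 1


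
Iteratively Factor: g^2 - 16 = (g - 4)*(g + 4)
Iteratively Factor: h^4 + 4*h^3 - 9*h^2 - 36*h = (h - 3)*(h^3 + 7*h^2 + 12*h) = h*(h - 3)*(h^2 + 7*h + 12) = h*(h - 3)*(h + 4)*(h + 3)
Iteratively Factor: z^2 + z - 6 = (z - 2)*(z + 3)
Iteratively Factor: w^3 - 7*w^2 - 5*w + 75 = (w + 3)*(w^2 - 10*w + 25) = (w - 5)*(w + 3)*(w - 5)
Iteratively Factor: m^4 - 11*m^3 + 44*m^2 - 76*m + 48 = (m - 2)*(m^3 - 9*m^2 + 26*m - 24) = (m - 2)^2*(m^2 - 7*m + 12) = (m - 4)*(m - 2)^2*(m - 3)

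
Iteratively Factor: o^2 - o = (o)*(o - 1)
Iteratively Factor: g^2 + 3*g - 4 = (g + 4)*(g - 1)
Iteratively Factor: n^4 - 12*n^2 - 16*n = (n + 2)*(n^3 - 2*n^2 - 8*n) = (n - 4)*(n + 2)*(n^2 + 2*n) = n*(n - 4)*(n + 2)*(n + 2)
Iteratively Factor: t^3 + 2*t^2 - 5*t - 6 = (t + 1)*(t^2 + t - 6) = (t - 2)*(t + 1)*(t + 3)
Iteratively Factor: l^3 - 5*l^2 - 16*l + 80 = (l - 4)*(l^2 - l - 20) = (l - 5)*(l - 4)*(l + 4)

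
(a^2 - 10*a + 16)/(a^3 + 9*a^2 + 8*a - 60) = (a - 8)/(a^2 + 11*a + 30)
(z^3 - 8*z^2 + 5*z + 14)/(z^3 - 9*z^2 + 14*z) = (z + 1)/z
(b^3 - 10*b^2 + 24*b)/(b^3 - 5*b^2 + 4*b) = (b - 6)/(b - 1)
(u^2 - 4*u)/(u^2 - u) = (u - 4)/(u - 1)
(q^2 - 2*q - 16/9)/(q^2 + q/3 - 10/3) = (9*q^2 - 18*q - 16)/(3*(3*q^2 + q - 10))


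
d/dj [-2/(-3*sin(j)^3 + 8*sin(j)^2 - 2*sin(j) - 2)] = 2*(-9*sin(j)^2 + 16*sin(j) - 2)*cos(j)/(3*sin(j)^3 - 8*sin(j)^2 + 2*sin(j) + 2)^2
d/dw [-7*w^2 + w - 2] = 1 - 14*w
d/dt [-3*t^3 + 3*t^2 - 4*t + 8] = -9*t^2 + 6*t - 4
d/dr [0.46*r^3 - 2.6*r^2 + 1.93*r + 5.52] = 1.38*r^2 - 5.2*r + 1.93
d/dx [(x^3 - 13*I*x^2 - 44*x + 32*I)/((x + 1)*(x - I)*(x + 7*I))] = (x^2*(1 + 19*I) + x*(64 + 14*I) + 116 + 224*I)/(x^4 + x^3*(2 + 14*I) + x^2*(-48 + 28*I) + x*(-98 + 14*I) - 49)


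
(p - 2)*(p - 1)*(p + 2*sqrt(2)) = p^3 - 3*p^2 + 2*sqrt(2)*p^2 - 6*sqrt(2)*p + 2*p + 4*sqrt(2)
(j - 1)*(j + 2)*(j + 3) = j^3 + 4*j^2 + j - 6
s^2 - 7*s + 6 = (s - 6)*(s - 1)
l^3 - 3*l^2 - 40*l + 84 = (l - 7)*(l - 2)*(l + 6)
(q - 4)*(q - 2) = q^2 - 6*q + 8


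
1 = 1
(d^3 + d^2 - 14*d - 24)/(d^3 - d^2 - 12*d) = (d + 2)/d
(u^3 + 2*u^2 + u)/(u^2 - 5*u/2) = 2*(u^2 + 2*u + 1)/(2*u - 5)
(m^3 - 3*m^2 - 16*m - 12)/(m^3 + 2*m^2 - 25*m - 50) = (m^2 - 5*m - 6)/(m^2 - 25)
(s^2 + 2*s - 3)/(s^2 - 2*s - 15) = (s - 1)/(s - 5)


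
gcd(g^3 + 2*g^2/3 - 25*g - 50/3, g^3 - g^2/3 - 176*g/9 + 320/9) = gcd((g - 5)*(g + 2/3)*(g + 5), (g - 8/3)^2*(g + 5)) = g + 5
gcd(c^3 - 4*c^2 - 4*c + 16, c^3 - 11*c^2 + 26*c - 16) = c - 2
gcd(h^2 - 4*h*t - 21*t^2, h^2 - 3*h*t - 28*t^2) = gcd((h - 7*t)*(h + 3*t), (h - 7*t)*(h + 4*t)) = -h + 7*t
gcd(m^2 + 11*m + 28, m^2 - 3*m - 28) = m + 4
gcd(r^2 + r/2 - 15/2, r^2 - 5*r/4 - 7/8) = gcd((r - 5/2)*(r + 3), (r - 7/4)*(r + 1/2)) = 1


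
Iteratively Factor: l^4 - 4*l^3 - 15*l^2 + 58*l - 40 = (l + 4)*(l^3 - 8*l^2 + 17*l - 10) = (l - 1)*(l + 4)*(l^2 - 7*l + 10) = (l - 2)*(l - 1)*(l + 4)*(l - 5)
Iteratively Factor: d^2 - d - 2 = (d + 1)*(d - 2)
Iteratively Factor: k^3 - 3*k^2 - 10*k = (k + 2)*(k^2 - 5*k) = k*(k + 2)*(k - 5)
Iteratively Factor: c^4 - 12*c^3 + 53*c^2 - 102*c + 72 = (c - 3)*(c^3 - 9*c^2 + 26*c - 24) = (c - 3)^2*(c^2 - 6*c + 8) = (c - 4)*(c - 3)^2*(c - 2)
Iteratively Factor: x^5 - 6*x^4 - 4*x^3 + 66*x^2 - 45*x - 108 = (x - 4)*(x^4 - 2*x^3 - 12*x^2 + 18*x + 27) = (x - 4)*(x - 3)*(x^3 + x^2 - 9*x - 9) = (x - 4)*(x - 3)^2*(x^2 + 4*x + 3) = (x - 4)*(x - 3)^2*(x + 1)*(x + 3)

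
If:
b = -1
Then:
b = -1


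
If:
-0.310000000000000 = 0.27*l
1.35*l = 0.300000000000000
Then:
No Solution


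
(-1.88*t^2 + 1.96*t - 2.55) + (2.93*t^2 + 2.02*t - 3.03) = 1.05*t^2 + 3.98*t - 5.58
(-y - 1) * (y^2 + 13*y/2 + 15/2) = -y^3 - 15*y^2/2 - 14*y - 15/2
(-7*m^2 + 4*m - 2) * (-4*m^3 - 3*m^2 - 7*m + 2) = 28*m^5 + 5*m^4 + 45*m^3 - 36*m^2 + 22*m - 4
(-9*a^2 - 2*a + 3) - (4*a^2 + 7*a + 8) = -13*a^2 - 9*a - 5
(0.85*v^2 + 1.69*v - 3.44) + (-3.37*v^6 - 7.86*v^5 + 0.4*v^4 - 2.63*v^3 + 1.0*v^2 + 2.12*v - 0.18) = -3.37*v^6 - 7.86*v^5 + 0.4*v^4 - 2.63*v^3 + 1.85*v^2 + 3.81*v - 3.62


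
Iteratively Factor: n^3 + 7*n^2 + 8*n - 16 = (n + 4)*(n^2 + 3*n - 4) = (n - 1)*(n + 4)*(n + 4)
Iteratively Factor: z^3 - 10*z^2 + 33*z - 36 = (z - 3)*(z^2 - 7*z + 12) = (z - 4)*(z - 3)*(z - 3)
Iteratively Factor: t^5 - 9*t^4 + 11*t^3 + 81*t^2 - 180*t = (t)*(t^4 - 9*t^3 + 11*t^2 + 81*t - 180) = t*(t + 3)*(t^3 - 12*t^2 + 47*t - 60) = t*(t - 5)*(t + 3)*(t^2 - 7*t + 12) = t*(t - 5)*(t - 4)*(t + 3)*(t - 3)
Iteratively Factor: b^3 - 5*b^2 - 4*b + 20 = (b - 5)*(b^2 - 4) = (b - 5)*(b + 2)*(b - 2)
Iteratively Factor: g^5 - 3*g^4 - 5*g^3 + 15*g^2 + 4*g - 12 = (g + 2)*(g^4 - 5*g^3 + 5*g^2 + 5*g - 6) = (g - 3)*(g + 2)*(g^3 - 2*g^2 - g + 2) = (g - 3)*(g - 2)*(g + 2)*(g^2 - 1) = (g - 3)*(g - 2)*(g + 1)*(g + 2)*(g - 1)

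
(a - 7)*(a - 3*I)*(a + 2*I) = a^3 - 7*a^2 - I*a^2 + 6*a + 7*I*a - 42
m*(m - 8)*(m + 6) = m^3 - 2*m^2 - 48*m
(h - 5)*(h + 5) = h^2 - 25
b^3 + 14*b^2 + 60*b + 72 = (b + 2)*(b + 6)^2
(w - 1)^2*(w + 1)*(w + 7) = w^4 + 6*w^3 - 8*w^2 - 6*w + 7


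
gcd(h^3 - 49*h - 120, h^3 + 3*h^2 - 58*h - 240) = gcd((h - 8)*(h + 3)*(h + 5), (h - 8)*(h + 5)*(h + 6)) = h^2 - 3*h - 40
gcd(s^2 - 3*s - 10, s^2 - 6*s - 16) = s + 2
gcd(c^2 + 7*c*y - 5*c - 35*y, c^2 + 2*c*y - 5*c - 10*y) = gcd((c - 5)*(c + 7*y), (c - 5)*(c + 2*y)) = c - 5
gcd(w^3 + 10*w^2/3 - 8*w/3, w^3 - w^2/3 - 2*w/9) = w^2 - 2*w/3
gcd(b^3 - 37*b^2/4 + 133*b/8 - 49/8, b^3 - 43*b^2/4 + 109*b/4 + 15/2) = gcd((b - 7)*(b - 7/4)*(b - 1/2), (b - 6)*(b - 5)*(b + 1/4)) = 1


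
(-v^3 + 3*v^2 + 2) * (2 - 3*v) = 3*v^4 - 11*v^3 + 6*v^2 - 6*v + 4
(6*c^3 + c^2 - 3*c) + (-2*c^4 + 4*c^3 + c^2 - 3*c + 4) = -2*c^4 + 10*c^3 + 2*c^2 - 6*c + 4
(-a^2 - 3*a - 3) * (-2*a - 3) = 2*a^3 + 9*a^2 + 15*a + 9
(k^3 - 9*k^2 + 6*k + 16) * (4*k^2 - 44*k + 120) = 4*k^5 - 80*k^4 + 540*k^3 - 1280*k^2 + 16*k + 1920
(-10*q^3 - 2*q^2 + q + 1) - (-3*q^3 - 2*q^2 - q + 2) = -7*q^3 + 2*q - 1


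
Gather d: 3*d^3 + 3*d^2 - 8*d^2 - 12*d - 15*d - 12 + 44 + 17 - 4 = 3*d^3 - 5*d^2 - 27*d + 45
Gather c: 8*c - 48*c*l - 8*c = -48*c*l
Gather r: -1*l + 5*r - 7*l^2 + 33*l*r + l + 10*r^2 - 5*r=-7*l^2 + 33*l*r + 10*r^2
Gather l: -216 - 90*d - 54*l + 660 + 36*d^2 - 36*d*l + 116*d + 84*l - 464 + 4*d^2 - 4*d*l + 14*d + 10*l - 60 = 40*d^2 + 40*d + l*(40 - 40*d) - 80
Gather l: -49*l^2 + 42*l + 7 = -49*l^2 + 42*l + 7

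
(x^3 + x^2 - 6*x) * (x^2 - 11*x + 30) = x^5 - 10*x^4 + 13*x^3 + 96*x^2 - 180*x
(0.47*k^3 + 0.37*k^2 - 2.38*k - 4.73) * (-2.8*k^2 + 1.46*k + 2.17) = -1.316*k^5 - 0.3498*k^4 + 8.2241*k^3 + 10.5721*k^2 - 12.0704*k - 10.2641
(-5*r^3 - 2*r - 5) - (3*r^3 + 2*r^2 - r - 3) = -8*r^3 - 2*r^2 - r - 2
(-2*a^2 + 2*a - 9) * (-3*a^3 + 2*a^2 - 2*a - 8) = 6*a^5 - 10*a^4 + 35*a^3 - 6*a^2 + 2*a + 72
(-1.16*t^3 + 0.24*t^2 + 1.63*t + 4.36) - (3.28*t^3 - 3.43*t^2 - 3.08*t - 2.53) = -4.44*t^3 + 3.67*t^2 + 4.71*t + 6.89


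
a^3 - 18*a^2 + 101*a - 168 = (a - 8)*(a - 7)*(a - 3)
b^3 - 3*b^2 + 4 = (b - 2)^2*(b + 1)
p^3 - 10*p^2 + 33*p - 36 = (p - 4)*(p - 3)^2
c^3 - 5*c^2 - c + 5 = (c - 5)*(c - 1)*(c + 1)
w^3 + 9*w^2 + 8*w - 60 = (w - 2)*(w + 5)*(w + 6)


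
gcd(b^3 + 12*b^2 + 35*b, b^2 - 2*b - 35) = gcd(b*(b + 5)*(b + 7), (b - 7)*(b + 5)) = b + 5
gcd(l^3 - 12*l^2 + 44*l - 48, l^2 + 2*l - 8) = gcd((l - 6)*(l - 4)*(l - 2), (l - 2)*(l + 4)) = l - 2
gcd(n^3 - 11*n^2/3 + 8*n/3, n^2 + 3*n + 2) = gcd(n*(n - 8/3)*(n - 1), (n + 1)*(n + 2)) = 1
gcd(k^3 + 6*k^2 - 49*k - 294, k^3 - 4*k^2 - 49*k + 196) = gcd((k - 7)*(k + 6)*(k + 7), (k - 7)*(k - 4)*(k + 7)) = k^2 - 49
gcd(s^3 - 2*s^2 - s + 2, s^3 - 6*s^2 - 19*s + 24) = s - 1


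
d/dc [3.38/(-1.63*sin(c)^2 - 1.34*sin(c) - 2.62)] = (11.0188*sin(c) + 4.5292)*cos(c)/(1.63*sin(c)^2 + 1.34*sin(c) + 2.62)^2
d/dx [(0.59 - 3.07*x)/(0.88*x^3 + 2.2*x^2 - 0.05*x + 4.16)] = (5.4032*x^3 + 5.1964*x^2 - 2.596*x - 12.7417)/(0.7744*x^6 + 3.872*x^5 + 4.752*x^4 + 7.1016*x^3 + 18.3065*x^2 - 0.416*x + 17.3056)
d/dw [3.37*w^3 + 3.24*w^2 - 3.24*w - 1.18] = 10.11*w^2 + 6.48*w - 3.24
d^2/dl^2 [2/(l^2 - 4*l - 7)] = 4*(l^2 - 4*l - 4*(l - 2)^2 - 7)/(-l^2 + 4*l + 7)^3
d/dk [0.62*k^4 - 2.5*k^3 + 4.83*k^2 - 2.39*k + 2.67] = 2.48*k^3 - 7.5*k^2 + 9.66*k - 2.39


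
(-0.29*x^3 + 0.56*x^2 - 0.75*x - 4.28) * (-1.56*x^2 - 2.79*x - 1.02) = 0.4524*x^5 - 0.0645000000000002*x^4 - 0.0966000000000002*x^3 + 8.1981*x^2 + 12.7062*x + 4.3656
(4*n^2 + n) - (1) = 4*n^2 + n - 1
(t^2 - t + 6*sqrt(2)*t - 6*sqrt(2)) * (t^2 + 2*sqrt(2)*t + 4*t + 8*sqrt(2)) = t^4 + 3*t^3 + 8*sqrt(2)*t^3 + 20*t^2 + 24*sqrt(2)*t^2 - 32*sqrt(2)*t + 72*t - 96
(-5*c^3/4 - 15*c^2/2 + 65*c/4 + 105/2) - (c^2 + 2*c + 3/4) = -5*c^3/4 - 17*c^2/2 + 57*c/4 + 207/4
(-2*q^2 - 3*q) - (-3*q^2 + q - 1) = q^2 - 4*q + 1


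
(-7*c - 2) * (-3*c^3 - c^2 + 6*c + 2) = 21*c^4 + 13*c^3 - 40*c^2 - 26*c - 4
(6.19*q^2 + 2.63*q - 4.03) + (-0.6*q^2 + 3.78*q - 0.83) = 5.59*q^2 + 6.41*q - 4.86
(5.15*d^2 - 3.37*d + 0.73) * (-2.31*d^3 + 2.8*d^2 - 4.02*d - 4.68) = -11.8965*d^5 + 22.2047*d^4 - 31.8253*d^3 - 8.5106*d^2 + 12.837*d - 3.4164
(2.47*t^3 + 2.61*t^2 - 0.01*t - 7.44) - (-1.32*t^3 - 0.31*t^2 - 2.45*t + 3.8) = 3.79*t^3 + 2.92*t^2 + 2.44*t - 11.24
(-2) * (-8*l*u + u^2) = 16*l*u - 2*u^2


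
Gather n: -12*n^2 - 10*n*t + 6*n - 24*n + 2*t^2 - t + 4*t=-12*n^2 + n*(-10*t - 18) + 2*t^2 + 3*t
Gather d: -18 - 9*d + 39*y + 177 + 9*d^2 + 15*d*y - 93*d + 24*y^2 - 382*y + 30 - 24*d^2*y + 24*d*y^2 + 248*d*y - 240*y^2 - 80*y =d^2*(9 - 24*y) + d*(24*y^2 + 263*y - 102) - 216*y^2 - 423*y + 189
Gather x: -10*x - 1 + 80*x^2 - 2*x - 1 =80*x^2 - 12*x - 2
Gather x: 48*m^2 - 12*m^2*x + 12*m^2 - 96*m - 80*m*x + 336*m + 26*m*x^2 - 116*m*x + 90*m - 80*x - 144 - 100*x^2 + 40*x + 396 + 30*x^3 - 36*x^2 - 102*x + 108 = 60*m^2 + 330*m + 30*x^3 + x^2*(26*m - 136) + x*(-12*m^2 - 196*m - 142) + 360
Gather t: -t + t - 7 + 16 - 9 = 0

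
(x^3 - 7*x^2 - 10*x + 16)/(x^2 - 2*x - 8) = (x^2 - 9*x + 8)/(x - 4)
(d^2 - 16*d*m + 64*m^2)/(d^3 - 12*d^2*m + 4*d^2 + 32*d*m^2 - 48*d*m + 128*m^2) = (d - 8*m)/(d^2 - 4*d*m + 4*d - 16*m)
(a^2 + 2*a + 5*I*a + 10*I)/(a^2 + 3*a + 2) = (a + 5*I)/(a + 1)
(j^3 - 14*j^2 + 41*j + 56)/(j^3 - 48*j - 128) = (j^2 - 6*j - 7)/(j^2 + 8*j + 16)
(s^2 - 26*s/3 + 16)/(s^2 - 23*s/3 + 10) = (3*s - 8)/(3*s - 5)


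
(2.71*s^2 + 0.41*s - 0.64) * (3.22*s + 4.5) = 8.7262*s^3 + 13.5152*s^2 - 0.2158*s - 2.88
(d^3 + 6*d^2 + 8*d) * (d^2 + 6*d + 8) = d^5 + 12*d^4 + 52*d^3 + 96*d^2 + 64*d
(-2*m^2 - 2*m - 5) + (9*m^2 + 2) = 7*m^2 - 2*m - 3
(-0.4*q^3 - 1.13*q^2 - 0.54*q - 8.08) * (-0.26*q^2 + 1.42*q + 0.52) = 0.104*q^5 - 0.2742*q^4 - 1.6722*q^3 + 0.7464*q^2 - 11.7544*q - 4.2016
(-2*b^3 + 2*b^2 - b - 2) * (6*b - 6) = -12*b^4 + 24*b^3 - 18*b^2 - 6*b + 12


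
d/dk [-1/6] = 0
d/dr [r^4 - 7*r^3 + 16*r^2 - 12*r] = 4*r^3 - 21*r^2 + 32*r - 12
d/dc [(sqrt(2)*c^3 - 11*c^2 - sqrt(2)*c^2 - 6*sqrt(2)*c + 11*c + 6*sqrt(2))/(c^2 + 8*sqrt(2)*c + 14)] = (sqrt(2)*c^4 + 32*c^3 - 40*sqrt(2)*c^2 - 27*c^2 - 308*c - 40*sqrt(2)*c - 84*sqrt(2) + 58)/(c^4 + 16*sqrt(2)*c^3 + 156*c^2 + 224*sqrt(2)*c + 196)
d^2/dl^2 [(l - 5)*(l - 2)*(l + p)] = 6*l + 2*p - 14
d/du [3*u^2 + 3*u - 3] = 6*u + 3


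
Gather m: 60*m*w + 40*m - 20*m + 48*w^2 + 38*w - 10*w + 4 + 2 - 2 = m*(60*w + 20) + 48*w^2 + 28*w + 4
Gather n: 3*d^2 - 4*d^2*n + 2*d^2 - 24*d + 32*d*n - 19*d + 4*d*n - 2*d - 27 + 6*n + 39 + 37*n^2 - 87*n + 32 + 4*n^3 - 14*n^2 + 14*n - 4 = 5*d^2 - 45*d + 4*n^3 + 23*n^2 + n*(-4*d^2 + 36*d - 67) + 40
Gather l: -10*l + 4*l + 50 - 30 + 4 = 24 - 6*l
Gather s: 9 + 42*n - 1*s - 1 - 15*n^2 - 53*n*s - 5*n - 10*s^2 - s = -15*n^2 + 37*n - 10*s^2 + s*(-53*n - 2) + 8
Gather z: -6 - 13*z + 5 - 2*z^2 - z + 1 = -2*z^2 - 14*z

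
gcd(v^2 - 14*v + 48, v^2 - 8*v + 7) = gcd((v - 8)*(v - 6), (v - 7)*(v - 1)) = 1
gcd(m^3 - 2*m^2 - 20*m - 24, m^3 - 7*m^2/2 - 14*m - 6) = m^2 - 4*m - 12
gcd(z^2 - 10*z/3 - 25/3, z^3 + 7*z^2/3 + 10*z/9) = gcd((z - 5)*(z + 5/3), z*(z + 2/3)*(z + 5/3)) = z + 5/3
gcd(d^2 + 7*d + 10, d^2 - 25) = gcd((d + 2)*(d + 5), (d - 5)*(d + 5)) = d + 5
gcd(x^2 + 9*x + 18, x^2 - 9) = x + 3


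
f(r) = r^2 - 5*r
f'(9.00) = 13.00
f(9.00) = 36.00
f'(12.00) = 19.00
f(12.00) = 84.00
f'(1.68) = -1.64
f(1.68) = -5.58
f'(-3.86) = -12.72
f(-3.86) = 34.20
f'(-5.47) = -15.94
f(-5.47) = 57.27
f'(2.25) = -0.50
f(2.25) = -6.19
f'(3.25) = 1.50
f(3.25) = -5.69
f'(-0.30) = -5.60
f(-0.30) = 1.59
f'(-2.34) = -9.68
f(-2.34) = 17.18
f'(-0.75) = -6.50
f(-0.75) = 4.31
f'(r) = 2*r - 5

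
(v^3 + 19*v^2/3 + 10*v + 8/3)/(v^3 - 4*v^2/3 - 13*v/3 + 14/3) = (3*v^2 + 13*v + 4)/(3*v^2 - 10*v + 7)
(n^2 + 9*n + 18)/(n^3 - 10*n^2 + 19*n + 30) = (n^2 + 9*n + 18)/(n^3 - 10*n^2 + 19*n + 30)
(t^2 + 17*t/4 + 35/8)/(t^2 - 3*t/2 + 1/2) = (8*t^2 + 34*t + 35)/(4*(2*t^2 - 3*t + 1))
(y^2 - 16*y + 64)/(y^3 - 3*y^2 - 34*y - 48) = (y - 8)/(y^2 + 5*y + 6)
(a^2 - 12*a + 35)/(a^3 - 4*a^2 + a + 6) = (a^2 - 12*a + 35)/(a^3 - 4*a^2 + a + 6)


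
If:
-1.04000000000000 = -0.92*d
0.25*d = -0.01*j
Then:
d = 1.13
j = -28.26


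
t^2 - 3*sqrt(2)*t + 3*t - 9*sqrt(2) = (t + 3)*(t - 3*sqrt(2))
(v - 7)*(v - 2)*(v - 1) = v^3 - 10*v^2 + 23*v - 14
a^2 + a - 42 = (a - 6)*(a + 7)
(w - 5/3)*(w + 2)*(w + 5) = w^3 + 16*w^2/3 - 5*w/3 - 50/3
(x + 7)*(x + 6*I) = x^2 + 7*x + 6*I*x + 42*I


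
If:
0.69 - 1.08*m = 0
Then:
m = 0.64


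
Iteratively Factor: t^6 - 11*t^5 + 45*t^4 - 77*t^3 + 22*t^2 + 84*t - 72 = (t - 3)*(t^5 - 8*t^4 + 21*t^3 - 14*t^2 - 20*t + 24) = (t - 3)*(t - 2)*(t^4 - 6*t^3 + 9*t^2 + 4*t - 12) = (t - 3)*(t - 2)^2*(t^3 - 4*t^2 + t + 6) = (t - 3)*(t - 2)^2*(t + 1)*(t^2 - 5*t + 6) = (t - 3)*(t - 2)^3*(t + 1)*(t - 3)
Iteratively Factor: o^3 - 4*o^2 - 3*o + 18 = (o - 3)*(o^2 - o - 6) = (o - 3)^2*(o + 2)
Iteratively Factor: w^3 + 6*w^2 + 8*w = (w)*(w^2 + 6*w + 8) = w*(w + 2)*(w + 4)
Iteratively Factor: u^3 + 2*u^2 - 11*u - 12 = (u + 1)*(u^2 + u - 12) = (u + 1)*(u + 4)*(u - 3)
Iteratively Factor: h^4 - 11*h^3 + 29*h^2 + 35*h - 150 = (h - 5)*(h^3 - 6*h^2 - h + 30) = (h - 5)*(h - 3)*(h^2 - 3*h - 10) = (h - 5)^2*(h - 3)*(h + 2)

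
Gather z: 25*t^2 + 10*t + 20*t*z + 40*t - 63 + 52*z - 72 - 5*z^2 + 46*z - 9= 25*t^2 + 50*t - 5*z^2 + z*(20*t + 98) - 144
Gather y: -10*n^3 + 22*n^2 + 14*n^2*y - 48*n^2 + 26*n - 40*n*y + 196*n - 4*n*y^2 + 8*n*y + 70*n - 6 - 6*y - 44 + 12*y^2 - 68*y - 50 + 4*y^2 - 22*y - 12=-10*n^3 - 26*n^2 + 292*n + y^2*(16 - 4*n) + y*(14*n^2 - 32*n - 96) - 112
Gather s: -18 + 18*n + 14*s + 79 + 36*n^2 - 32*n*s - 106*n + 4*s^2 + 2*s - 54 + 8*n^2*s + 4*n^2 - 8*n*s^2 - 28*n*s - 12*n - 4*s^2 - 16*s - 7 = 40*n^2 - 8*n*s^2 - 100*n + s*(8*n^2 - 60*n)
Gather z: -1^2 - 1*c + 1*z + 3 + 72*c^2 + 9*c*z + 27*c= 72*c^2 + 26*c + z*(9*c + 1) + 2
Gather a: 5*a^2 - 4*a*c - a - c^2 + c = 5*a^2 + a*(-4*c - 1) - c^2 + c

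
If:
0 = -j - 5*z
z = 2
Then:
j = -10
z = 2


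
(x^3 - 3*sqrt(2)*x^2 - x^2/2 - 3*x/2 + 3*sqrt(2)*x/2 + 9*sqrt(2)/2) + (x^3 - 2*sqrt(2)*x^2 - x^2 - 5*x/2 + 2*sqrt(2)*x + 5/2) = 2*x^3 - 5*sqrt(2)*x^2 - 3*x^2/2 - 4*x + 7*sqrt(2)*x/2 + 5/2 + 9*sqrt(2)/2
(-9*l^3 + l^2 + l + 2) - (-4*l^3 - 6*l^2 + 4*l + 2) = -5*l^3 + 7*l^2 - 3*l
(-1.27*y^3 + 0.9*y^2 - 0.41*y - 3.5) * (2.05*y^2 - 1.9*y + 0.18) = -2.6035*y^5 + 4.258*y^4 - 2.7791*y^3 - 6.234*y^2 + 6.5762*y - 0.63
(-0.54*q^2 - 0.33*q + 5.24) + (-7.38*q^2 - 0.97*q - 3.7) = -7.92*q^2 - 1.3*q + 1.54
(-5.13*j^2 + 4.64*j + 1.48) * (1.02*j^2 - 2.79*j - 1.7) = -5.2326*j^4 + 19.0455*j^3 - 2.715*j^2 - 12.0172*j - 2.516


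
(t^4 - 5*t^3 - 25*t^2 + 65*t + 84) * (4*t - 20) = 4*t^5 - 40*t^4 + 760*t^2 - 964*t - 1680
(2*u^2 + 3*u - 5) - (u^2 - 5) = u^2 + 3*u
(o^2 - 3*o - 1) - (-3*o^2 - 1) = 4*o^2 - 3*o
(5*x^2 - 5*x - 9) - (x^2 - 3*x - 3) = 4*x^2 - 2*x - 6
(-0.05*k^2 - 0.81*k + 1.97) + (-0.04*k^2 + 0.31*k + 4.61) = -0.09*k^2 - 0.5*k + 6.58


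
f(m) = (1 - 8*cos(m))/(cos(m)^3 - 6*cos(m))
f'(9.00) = 0.16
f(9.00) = 1.76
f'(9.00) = 0.16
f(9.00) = 1.76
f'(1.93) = -1.08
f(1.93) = 1.85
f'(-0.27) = 0.20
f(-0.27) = 1.37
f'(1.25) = -1.70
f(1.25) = 0.82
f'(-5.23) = -0.77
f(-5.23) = 1.04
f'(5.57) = 0.44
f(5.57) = 1.23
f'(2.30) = 0.00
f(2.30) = 1.71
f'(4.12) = 0.19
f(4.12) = 1.72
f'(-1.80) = 3.02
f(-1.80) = 2.08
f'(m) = (1 - 8*cos(m))*(3*sin(m)*cos(m)^2 - 6*sin(m))/(cos(m)^3 - 6*cos(m))^2 + 8*sin(m)/(cos(m)^3 - 6*cos(m)) = (-16*cos(m)^3 + 3*cos(m)^2 - 6)*sin(m)/((sin(m)^2 + 5)^2*cos(m)^2)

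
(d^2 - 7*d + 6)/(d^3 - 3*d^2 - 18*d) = (d - 1)/(d*(d + 3))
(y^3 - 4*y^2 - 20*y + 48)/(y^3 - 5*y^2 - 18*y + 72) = (y - 2)/(y - 3)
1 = 1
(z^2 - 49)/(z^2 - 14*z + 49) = (z + 7)/(z - 7)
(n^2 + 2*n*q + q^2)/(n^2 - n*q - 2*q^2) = (-n - q)/(-n + 2*q)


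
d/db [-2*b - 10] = -2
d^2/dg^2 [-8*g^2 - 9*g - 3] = -16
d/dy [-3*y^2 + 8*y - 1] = 8 - 6*y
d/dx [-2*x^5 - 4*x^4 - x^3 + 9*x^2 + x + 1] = -10*x^4 - 16*x^3 - 3*x^2 + 18*x + 1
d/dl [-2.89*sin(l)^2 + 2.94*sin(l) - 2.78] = (2.94 - 5.78*sin(l))*cos(l)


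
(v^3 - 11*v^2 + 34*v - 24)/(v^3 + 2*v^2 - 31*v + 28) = (v - 6)/(v + 7)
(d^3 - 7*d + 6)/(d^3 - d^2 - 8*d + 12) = (d - 1)/(d - 2)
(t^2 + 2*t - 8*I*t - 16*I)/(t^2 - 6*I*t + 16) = (t + 2)/(t + 2*I)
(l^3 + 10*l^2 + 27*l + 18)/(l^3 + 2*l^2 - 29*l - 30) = (l + 3)/(l - 5)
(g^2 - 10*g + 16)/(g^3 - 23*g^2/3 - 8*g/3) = 3*(g - 2)/(g*(3*g + 1))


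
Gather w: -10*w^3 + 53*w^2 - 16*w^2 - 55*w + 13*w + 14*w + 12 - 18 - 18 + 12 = -10*w^3 + 37*w^2 - 28*w - 12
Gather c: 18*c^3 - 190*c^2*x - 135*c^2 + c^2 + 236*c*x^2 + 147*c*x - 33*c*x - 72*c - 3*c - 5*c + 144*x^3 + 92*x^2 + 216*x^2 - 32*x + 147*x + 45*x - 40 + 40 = 18*c^3 + c^2*(-190*x - 134) + c*(236*x^2 + 114*x - 80) + 144*x^3 + 308*x^2 + 160*x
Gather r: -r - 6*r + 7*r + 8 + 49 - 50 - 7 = 0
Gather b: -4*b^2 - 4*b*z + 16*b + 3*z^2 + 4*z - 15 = -4*b^2 + b*(16 - 4*z) + 3*z^2 + 4*z - 15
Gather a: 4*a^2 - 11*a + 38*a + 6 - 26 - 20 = 4*a^2 + 27*a - 40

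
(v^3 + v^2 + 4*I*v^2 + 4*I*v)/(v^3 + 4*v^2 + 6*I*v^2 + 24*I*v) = (v^2 + v*(1 + 4*I) + 4*I)/(v^2 + v*(4 + 6*I) + 24*I)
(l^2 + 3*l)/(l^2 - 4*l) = (l + 3)/(l - 4)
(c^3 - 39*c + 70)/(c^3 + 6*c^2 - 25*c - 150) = (c^2 + 5*c - 14)/(c^2 + 11*c + 30)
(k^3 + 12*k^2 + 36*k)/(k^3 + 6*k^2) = (k + 6)/k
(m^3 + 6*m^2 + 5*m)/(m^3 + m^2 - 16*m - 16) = m*(m + 5)/(m^2 - 16)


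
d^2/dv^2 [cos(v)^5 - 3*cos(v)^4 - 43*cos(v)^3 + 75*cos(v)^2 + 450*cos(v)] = -25*cos(v)^5 + 48*cos(v)^4 + 407*cos(v)^3 - 336*cos(v)^2 - 708*cos(v) + 150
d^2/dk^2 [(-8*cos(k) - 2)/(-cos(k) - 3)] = 22*(cos(k)^2 - 3*cos(k) - 2)/(cos(k) + 3)^3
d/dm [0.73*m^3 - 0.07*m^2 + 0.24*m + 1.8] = 2.19*m^2 - 0.14*m + 0.24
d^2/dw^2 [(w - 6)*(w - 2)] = 2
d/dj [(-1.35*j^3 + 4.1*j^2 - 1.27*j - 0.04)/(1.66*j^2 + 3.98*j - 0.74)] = (-2.241*j^4 - 10.746*j^3 + 21.4232*j^2 - 5.9352*j + 1.099)/(2.7556*j^4 + 13.2136*j^3 + 13.3836*j^2 - 5.8904*j + 0.5476)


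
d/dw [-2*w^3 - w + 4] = -6*w^2 - 1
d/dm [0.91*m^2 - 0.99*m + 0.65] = 1.82*m - 0.99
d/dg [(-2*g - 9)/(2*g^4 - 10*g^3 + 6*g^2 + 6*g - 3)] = 2*(6*g^4 + 16*g^3 - 129*g^2 + 54*g + 30)/(4*g^8 - 40*g^7 + 124*g^6 - 96*g^5 - 96*g^4 + 132*g^3 - 36*g + 9)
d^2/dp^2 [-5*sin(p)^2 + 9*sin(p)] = -9*sin(p) - 10*cos(2*p)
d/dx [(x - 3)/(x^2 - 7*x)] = (-x^2 + 6*x - 21)/(x^2*(x^2 - 14*x + 49))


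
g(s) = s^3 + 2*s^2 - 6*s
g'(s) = 3*s^2 + 4*s - 6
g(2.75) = 19.42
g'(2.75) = 27.69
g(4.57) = 109.79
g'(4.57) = 74.93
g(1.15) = -2.73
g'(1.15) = 2.57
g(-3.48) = 2.96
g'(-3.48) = 16.41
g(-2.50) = 11.88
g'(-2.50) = 2.75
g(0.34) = -1.77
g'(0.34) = -4.29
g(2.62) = 15.99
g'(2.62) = 25.07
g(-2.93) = 9.60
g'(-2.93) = 8.03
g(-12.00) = -1368.00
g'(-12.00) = 378.00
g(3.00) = 27.00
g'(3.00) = 33.00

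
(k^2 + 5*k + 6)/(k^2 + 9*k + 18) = (k + 2)/(k + 6)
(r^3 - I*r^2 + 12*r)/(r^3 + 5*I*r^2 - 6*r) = (r - 4*I)/(r + 2*I)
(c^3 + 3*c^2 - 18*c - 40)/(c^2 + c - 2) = (c^2 + c - 20)/(c - 1)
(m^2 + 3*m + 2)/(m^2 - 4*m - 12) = (m + 1)/(m - 6)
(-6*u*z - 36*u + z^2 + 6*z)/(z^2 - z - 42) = (-6*u + z)/(z - 7)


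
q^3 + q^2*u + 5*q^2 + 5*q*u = q*(q + 5)*(q + u)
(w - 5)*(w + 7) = w^2 + 2*w - 35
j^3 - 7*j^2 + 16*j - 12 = (j - 3)*(j - 2)^2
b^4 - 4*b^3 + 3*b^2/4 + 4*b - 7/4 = (b - 7/2)*(b - 1)*(b - 1/2)*(b + 1)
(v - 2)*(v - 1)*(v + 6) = v^3 + 3*v^2 - 16*v + 12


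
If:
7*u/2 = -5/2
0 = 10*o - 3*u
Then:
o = -3/14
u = -5/7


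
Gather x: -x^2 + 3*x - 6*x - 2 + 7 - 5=-x^2 - 3*x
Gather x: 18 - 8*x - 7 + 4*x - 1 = 10 - 4*x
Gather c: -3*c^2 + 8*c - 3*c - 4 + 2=-3*c^2 + 5*c - 2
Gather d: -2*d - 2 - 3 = -2*d - 5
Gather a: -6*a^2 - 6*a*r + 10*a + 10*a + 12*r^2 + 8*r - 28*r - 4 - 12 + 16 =-6*a^2 + a*(20 - 6*r) + 12*r^2 - 20*r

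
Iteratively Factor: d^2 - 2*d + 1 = (d - 1)*(d - 1)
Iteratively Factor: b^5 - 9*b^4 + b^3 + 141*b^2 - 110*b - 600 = (b + 3)*(b^4 - 12*b^3 + 37*b^2 + 30*b - 200) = (b + 2)*(b + 3)*(b^3 - 14*b^2 + 65*b - 100) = (b - 5)*(b + 2)*(b + 3)*(b^2 - 9*b + 20) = (b - 5)*(b - 4)*(b + 2)*(b + 3)*(b - 5)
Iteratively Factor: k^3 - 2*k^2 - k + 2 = (k - 1)*(k^2 - k - 2) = (k - 2)*(k - 1)*(k + 1)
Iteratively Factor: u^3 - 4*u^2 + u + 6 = (u + 1)*(u^2 - 5*u + 6) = (u - 2)*(u + 1)*(u - 3)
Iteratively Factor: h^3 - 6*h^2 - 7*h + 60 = (h - 4)*(h^2 - 2*h - 15) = (h - 4)*(h + 3)*(h - 5)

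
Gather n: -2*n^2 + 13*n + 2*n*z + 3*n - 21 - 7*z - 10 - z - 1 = -2*n^2 + n*(2*z + 16) - 8*z - 32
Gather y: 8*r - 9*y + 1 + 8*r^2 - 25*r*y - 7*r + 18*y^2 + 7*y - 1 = 8*r^2 + r + 18*y^2 + y*(-25*r - 2)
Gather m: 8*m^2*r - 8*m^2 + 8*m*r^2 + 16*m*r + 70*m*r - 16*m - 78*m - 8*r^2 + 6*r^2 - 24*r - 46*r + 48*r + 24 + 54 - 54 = m^2*(8*r - 8) + m*(8*r^2 + 86*r - 94) - 2*r^2 - 22*r + 24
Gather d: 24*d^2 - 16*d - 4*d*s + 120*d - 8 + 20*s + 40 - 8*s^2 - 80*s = 24*d^2 + d*(104 - 4*s) - 8*s^2 - 60*s + 32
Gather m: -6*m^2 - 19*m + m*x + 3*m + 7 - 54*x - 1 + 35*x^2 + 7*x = -6*m^2 + m*(x - 16) + 35*x^2 - 47*x + 6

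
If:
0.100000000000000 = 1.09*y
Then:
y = 0.09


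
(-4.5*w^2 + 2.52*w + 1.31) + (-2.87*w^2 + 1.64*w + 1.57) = -7.37*w^2 + 4.16*w + 2.88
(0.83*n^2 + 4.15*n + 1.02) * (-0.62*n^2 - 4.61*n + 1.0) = -0.5146*n^4 - 6.3993*n^3 - 18.9339*n^2 - 0.5522*n + 1.02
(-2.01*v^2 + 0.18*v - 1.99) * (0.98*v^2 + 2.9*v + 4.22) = -1.9698*v^4 - 5.6526*v^3 - 9.9104*v^2 - 5.0114*v - 8.3978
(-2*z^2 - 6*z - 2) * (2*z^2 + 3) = -4*z^4 - 12*z^3 - 10*z^2 - 18*z - 6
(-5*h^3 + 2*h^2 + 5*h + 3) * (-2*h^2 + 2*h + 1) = 10*h^5 - 14*h^4 - 11*h^3 + 6*h^2 + 11*h + 3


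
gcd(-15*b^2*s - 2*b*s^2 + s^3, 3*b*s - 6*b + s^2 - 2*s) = 3*b + s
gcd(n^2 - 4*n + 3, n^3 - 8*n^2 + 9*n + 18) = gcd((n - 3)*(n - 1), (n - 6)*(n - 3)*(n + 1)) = n - 3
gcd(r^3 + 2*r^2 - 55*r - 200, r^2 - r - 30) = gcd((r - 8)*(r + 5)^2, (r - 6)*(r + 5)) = r + 5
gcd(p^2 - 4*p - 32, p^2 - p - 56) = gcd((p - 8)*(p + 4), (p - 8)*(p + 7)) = p - 8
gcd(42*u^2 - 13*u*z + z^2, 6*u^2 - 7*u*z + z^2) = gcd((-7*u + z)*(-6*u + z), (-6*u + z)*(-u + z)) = -6*u + z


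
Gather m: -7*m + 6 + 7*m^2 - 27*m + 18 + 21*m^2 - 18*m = 28*m^2 - 52*m + 24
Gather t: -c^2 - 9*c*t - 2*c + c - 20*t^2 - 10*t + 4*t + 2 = -c^2 - c - 20*t^2 + t*(-9*c - 6) + 2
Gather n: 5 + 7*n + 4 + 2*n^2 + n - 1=2*n^2 + 8*n + 8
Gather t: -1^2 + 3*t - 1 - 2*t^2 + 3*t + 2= -2*t^2 + 6*t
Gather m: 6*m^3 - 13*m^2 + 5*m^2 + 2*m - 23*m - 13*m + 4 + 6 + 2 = 6*m^3 - 8*m^2 - 34*m + 12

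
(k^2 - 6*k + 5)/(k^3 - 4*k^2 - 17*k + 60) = (k - 1)/(k^2 + k - 12)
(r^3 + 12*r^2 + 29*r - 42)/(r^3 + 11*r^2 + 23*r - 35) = (r + 6)/(r + 5)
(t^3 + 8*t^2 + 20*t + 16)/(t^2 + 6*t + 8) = t + 2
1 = 1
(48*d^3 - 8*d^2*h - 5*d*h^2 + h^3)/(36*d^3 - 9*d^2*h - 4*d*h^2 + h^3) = (4*d - h)/(3*d - h)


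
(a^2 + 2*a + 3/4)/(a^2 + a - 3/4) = (2*a + 1)/(2*a - 1)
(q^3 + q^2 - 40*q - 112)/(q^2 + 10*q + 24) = (q^2 - 3*q - 28)/(q + 6)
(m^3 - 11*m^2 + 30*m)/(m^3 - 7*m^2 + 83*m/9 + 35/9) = 9*m*(m - 6)/(9*m^2 - 18*m - 7)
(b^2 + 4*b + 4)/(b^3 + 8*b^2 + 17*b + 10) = (b + 2)/(b^2 + 6*b + 5)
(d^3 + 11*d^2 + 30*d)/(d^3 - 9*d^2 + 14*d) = (d^2 + 11*d + 30)/(d^2 - 9*d + 14)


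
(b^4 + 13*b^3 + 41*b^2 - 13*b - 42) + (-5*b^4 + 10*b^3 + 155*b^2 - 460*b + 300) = -4*b^4 + 23*b^3 + 196*b^2 - 473*b + 258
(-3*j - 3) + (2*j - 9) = -j - 12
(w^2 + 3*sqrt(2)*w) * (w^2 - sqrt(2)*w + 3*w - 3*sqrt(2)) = w^4 + 2*sqrt(2)*w^3 + 3*w^3 - 6*w^2 + 6*sqrt(2)*w^2 - 18*w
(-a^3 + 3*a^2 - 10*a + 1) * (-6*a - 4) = 6*a^4 - 14*a^3 + 48*a^2 + 34*a - 4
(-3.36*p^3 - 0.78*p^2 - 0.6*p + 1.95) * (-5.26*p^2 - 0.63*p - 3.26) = 17.6736*p^5 + 6.2196*p^4 + 14.601*p^3 - 7.3362*p^2 + 0.7275*p - 6.357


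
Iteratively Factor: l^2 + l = (l)*(l + 1)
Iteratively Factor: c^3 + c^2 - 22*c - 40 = (c - 5)*(c^2 + 6*c + 8) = (c - 5)*(c + 4)*(c + 2)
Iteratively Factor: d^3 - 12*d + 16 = (d + 4)*(d^2 - 4*d + 4) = (d - 2)*(d + 4)*(d - 2)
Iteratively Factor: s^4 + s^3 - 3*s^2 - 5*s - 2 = (s - 2)*(s^3 + 3*s^2 + 3*s + 1) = (s - 2)*(s + 1)*(s^2 + 2*s + 1) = (s - 2)*(s + 1)^2*(s + 1)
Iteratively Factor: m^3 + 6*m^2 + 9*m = (m)*(m^2 + 6*m + 9) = m*(m + 3)*(m + 3)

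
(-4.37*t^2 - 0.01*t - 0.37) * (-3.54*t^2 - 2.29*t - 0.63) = 15.4698*t^4 + 10.0427*t^3 + 4.0858*t^2 + 0.8536*t + 0.2331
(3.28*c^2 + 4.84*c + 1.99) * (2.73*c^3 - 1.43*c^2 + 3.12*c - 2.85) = 8.9544*c^5 + 8.5228*c^4 + 8.7451*c^3 + 2.9071*c^2 - 7.5852*c - 5.6715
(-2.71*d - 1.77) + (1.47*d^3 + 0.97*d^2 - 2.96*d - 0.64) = 1.47*d^3 + 0.97*d^2 - 5.67*d - 2.41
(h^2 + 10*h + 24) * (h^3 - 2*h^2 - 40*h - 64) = h^5 + 8*h^4 - 36*h^3 - 512*h^2 - 1600*h - 1536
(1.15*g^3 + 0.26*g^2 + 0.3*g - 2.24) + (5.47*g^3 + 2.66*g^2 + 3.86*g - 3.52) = 6.62*g^3 + 2.92*g^2 + 4.16*g - 5.76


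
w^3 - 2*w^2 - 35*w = w*(w - 7)*(w + 5)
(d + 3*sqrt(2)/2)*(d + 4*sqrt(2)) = d^2 + 11*sqrt(2)*d/2 + 12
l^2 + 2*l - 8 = (l - 2)*(l + 4)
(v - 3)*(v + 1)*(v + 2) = v^3 - 7*v - 6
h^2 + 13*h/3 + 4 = (h + 4/3)*(h + 3)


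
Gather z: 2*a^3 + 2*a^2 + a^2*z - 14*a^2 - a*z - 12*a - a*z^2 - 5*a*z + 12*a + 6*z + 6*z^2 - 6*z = 2*a^3 - 12*a^2 + z^2*(6 - a) + z*(a^2 - 6*a)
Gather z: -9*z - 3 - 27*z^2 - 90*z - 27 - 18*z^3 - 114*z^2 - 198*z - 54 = -18*z^3 - 141*z^2 - 297*z - 84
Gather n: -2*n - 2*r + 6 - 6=-2*n - 2*r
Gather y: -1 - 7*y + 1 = -7*y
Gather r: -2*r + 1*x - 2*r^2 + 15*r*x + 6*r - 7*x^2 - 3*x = -2*r^2 + r*(15*x + 4) - 7*x^2 - 2*x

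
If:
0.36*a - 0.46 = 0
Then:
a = 1.28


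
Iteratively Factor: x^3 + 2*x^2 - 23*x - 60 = (x + 3)*(x^2 - x - 20) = (x + 3)*(x + 4)*(x - 5)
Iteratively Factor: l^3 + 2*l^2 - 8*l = (l + 4)*(l^2 - 2*l) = l*(l + 4)*(l - 2)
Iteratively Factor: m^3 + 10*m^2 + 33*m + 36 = (m + 3)*(m^2 + 7*m + 12) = (m + 3)*(m + 4)*(m + 3)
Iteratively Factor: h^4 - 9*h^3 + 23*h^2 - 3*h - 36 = (h - 3)*(h^3 - 6*h^2 + 5*h + 12) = (h - 3)^2*(h^2 - 3*h - 4) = (h - 3)^2*(h + 1)*(h - 4)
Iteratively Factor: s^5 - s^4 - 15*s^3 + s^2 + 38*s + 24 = (s - 4)*(s^4 + 3*s^3 - 3*s^2 - 11*s - 6) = (s - 4)*(s + 1)*(s^3 + 2*s^2 - 5*s - 6) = (s - 4)*(s + 1)^2*(s^2 + s - 6) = (s - 4)*(s + 1)^2*(s + 3)*(s - 2)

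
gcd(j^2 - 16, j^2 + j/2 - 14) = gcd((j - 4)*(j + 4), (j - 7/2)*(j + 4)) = j + 4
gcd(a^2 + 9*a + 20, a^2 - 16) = a + 4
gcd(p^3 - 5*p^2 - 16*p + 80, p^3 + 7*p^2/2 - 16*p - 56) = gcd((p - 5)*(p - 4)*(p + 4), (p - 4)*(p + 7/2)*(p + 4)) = p^2 - 16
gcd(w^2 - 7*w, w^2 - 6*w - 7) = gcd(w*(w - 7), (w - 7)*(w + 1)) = w - 7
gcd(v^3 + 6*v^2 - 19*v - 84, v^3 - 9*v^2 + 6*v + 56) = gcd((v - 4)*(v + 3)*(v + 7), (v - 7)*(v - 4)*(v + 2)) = v - 4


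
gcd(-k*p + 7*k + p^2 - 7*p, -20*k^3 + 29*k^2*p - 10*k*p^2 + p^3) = -k + p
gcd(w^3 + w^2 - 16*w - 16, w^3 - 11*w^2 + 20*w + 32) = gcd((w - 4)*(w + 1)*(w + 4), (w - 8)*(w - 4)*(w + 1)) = w^2 - 3*w - 4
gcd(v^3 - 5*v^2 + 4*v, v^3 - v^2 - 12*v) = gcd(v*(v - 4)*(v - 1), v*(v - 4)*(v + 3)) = v^2 - 4*v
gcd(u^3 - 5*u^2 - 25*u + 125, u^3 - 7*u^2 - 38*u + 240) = u - 5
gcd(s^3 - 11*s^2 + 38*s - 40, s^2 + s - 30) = s - 5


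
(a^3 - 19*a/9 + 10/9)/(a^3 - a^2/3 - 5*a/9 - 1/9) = (9*a^2 + 9*a - 10)/(9*a^2 + 6*a + 1)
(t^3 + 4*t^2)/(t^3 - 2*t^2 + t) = t*(t + 4)/(t^2 - 2*t + 1)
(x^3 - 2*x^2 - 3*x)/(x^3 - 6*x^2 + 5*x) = (x^2 - 2*x - 3)/(x^2 - 6*x + 5)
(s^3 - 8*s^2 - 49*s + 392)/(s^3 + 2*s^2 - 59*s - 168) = (s - 7)/(s + 3)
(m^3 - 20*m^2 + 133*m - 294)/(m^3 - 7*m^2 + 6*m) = (m^2 - 14*m + 49)/(m*(m - 1))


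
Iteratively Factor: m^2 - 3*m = (m - 3)*(m)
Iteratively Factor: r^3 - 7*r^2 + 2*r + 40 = (r - 4)*(r^2 - 3*r - 10) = (r - 5)*(r - 4)*(r + 2)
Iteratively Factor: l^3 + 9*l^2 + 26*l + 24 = (l + 3)*(l^2 + 6*l + 8) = (l + 2)*(l + 3)*(l + 4)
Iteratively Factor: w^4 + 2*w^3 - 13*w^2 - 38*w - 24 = (w + 3)*(w^3 - w^2 - 10*w - 8) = (w - 4)*(w + 3)*(w^2 + 3*w + 2) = (w - 4)*(w + 1)*(w + 3)*(w + 2)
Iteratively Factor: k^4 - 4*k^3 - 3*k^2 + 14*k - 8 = (k - 4)*(k^3 - 3*k + 2) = (k - 4)*(k - 1)*(k^2 + k - 2) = (k - 4)*(k - 1)*(k + 2)*(k - 1)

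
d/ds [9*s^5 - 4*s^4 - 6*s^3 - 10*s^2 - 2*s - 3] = 45*s^4 - 16*s^3 - 18*s^2 - 20*s - 2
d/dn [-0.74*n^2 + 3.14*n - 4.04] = 3.14 - 1.48*n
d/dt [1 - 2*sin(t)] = -2*cos(t)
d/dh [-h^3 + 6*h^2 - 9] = 3*h*(4 - h)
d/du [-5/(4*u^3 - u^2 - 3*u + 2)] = 5*(12*u^2 - 2*u - 3)/(4*u^3 - u^2 - 3*u + 2)^2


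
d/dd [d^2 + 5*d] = 2*d + 5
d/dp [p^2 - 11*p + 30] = 2*p - 11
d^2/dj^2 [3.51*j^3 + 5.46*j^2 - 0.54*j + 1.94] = 21.06*j + 10.92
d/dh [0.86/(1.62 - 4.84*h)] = 4.1624/(4.84*h - 1.62)^2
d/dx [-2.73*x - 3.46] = -2.73000000000000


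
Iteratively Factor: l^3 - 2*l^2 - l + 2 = (l + 1)*(l^2 - 3*l + 2) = (l - 1)*(l + 1)*(l - 2)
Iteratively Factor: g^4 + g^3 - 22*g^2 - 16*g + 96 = (g + 4)*(g^3 - 3*g^2 - 10*g + 24) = (g - 2)*(g + 4)*(g^2 - g - 12) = (g - 2)*(g + 3)*(g + 4)*(g - 4)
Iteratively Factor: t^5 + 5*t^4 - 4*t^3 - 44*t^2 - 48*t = (t + 2)*(t^4 + 3*t^3 - 10*t^2 - 24*t) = (t + 2)^2*(t^3 + t^2 - 12*t) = (t + 2)^2*(t + 4)*(t^2 - 3*t) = (t - 3)*(t + 2)^2*(t + 4)*(t)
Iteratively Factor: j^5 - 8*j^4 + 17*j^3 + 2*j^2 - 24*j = (j)*(j^4 - 8*j^3 + 17*j^2 + 2*j - 24) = j*(j - 4)*(j^3 - 4*j^2 + j + 6) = j*(j - 4)*(j + 1)*(j^2 - 5*j + 6) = j*(j - 4)*(j - 2)*(j + 1)*(j - 3)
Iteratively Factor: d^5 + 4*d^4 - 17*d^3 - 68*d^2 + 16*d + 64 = (d + 4)*(d^4 - 17*d^2 + 16) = (d - 1)*(d + 4)*(d^3 + d^2 - 16*d - 16) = (d - 4)*(d - 1)*(d + 4)*(d^2 + 5*d + 4) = (d - 4)*(d - 1)*(d + 4)^2*(d + 1)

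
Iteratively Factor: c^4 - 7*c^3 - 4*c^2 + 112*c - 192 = (c - 3)*(c^3 - 4*c^2 - 16*c + 64) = (c - 3)*(c + 4)*(c^2 - 8*c + 16) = (c - 4)*(c - 3)*(c + 4)*(c - 4)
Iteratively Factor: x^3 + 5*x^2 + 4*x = (x)*(x^2 + 5*x + 4) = x*(x + 4)*(x + 1)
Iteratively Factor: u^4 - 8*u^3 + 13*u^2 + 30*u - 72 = (u - 3)*(u^3 - 5*u^2 - 2*u + 24) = (u - 3)^2*(u^2 - 2*u - 8) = (u - 3)^2*(u + 2)*(u - 4)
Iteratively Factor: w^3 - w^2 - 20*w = (w + 4)*(w^2 - 5*w) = (w - 5)*(w + 4)*(w)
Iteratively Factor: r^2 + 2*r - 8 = (r - 2)*(r + 4)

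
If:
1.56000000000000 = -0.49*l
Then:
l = -3.18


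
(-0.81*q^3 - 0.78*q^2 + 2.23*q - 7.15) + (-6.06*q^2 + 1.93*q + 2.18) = -0.81*q^3 - 6.84*q^2 + 4.16*q - 4.97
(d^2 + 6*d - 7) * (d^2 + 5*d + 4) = d^4 + 11*d^3 + 27*d^2 - 11*d - 28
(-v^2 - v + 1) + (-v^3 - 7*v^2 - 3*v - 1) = -v^3 - 8*v^2 - 4*v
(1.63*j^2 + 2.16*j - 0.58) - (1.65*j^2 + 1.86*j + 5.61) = -0.02*j^2 + 0.3*j - 6.19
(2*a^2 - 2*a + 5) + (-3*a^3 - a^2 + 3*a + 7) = -3*a^3 + a^2 + a + 12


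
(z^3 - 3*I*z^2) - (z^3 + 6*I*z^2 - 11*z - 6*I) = -9*I*z^2 + 11*z + 6*I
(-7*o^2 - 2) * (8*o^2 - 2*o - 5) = -56*o^4 + 14*o^3 + 19*o^2 + 4*o + 10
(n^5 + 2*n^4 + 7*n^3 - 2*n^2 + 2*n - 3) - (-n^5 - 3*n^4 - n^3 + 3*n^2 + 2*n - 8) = 2*n^5 + 5*n^4 + 8*n^3 - 5*n^2 + 5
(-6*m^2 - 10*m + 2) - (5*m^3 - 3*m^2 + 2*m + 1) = -5*m^3 - 3*m^2 - 12*m + 1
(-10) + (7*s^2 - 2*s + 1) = 7*s^2 - 2*s - 9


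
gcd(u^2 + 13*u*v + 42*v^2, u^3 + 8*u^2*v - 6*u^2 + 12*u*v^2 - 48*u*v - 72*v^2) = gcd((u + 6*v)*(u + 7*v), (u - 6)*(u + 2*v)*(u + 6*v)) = u + 6*v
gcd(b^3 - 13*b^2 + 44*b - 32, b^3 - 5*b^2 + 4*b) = b^2 - 5*b + 4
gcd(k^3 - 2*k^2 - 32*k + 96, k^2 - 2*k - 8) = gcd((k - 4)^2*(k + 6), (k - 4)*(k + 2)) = k - 4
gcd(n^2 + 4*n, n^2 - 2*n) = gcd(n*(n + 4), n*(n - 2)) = n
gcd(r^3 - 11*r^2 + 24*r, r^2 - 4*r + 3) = r - 3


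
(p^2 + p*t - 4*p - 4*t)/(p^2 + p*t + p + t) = (p - 4)/(p + 1)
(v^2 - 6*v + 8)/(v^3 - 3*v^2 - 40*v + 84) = (v - 4)/(v^2 - v - 42)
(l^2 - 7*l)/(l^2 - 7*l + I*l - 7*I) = l/(l + I)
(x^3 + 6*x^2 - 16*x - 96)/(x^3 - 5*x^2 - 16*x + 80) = (x + 6)/(x - 5)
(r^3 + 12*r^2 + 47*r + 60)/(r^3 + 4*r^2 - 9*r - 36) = (r + 5)/(r - 3)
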